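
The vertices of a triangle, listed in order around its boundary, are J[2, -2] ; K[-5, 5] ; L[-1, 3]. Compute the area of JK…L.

7

Apply the surveyor's formula: 2A = Σ (x_i·y_{i+1} − x_{i+1}·y_i), indices taken mod 3.
J→K: (2)(5) − (-5)(-2) = 0
K→L: (-5)(3) − (-1)(5) = -10
L→J: (-1)(-2) − (2)(3) = -4
Σ = -14
Area = |Σ|/2 = 7.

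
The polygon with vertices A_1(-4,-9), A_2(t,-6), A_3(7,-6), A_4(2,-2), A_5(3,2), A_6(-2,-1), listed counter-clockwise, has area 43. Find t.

-1

Write out the shoelace sum; only the two edges meeting at A_2 involve t:
2·Area = [((-4)·(-6) − t·(-9)) + (t·(-6) − 7·(-6))] + 23
       = 3·t + 89 = 86
⇒ t = -1.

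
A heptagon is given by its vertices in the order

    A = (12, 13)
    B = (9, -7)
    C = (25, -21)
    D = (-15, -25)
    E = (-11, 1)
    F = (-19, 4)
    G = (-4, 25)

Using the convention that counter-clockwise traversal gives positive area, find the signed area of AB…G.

-1140.5

Σ = (-201) + (-14) + (-940) + (-290) + (-25) + (-459) + (-352) = -2281
Signed area = Σ/2 = -1140.5 (negative ⇒ clockwise traversal).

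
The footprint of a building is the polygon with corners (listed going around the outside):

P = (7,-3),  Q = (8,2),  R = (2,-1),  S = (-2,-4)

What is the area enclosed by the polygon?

Σ = (38) + (-12) + (-10) + (34) = 50
Area = |Σ|/2 = 25.

25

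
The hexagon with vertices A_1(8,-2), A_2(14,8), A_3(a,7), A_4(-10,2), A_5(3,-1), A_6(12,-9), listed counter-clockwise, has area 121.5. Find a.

9

Write out the shoelace sum; only the two edges meeting at A_3 involve a:
2·Area = [(14·7 − a·8) + (a·2 − (-10)·7)] + 129
       = -6·a + 297 = 243
⇒ a = 9.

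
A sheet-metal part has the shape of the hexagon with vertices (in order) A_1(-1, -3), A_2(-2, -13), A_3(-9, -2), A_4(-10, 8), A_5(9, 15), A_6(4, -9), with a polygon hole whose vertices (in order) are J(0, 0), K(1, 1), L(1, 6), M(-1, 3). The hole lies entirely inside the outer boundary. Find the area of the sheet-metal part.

Outer boundary:
Σ = (7) + (-113) + (-92) + (-222) + (-141) + (-21) = -582
Area = |Σ|/2 = 291.
Hole:
J→K: (0)(1) − (1)(0) = 0
K→L: (1)(6) − (1)(1) = 5
L→M: (1)(3) − (-1)(6) = 9
M→J: (-1)(0) − (0)(3) = 0
Σ = 14
Area = |Σ|/2 = 7.
Net area = 291 − 7 = 284.

284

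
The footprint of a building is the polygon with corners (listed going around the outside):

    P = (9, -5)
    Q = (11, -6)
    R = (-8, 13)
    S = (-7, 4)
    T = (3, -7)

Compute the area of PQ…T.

120

Σ = (1) + (95) + (59) + (37) + (48) = 240
Area = |Σ|/2 = 120.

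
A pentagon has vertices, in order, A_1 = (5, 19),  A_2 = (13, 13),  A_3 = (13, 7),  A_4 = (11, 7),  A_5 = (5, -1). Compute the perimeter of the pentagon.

|A_1A_2| = √((8)² + (-6)²) = √100 = 10
|A_2A_3| = √((0)² + (-6)²) = √36 = 6
|A_3A_4| = √((-2)² + (0)²) = √4 = 2
|A_4A_5| = √((-6)² + (-8)²) = √100 = 10
|A_5A_1| = √((0)² + (20)²) = √400 = 20
Perimeter = 10 + 6 + 2 + 10 + 20 = 48.

48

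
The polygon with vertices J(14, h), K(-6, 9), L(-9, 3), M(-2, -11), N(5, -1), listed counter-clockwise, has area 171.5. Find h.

-2

The doubled signed area Σ (x_i y_{i+1} − x_{i+1} y_i) is linear in h.
With h=0 it equals 365; the coefficient of h is 11 (from the two edges through J).
So 11·h + 365 = 2·171.5 = 343 ⇒ h = -2.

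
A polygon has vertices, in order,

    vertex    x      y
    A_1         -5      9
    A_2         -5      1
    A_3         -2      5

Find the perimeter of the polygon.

|A_1A_2| = √((0)² + (-8)²) = √64 = 8
|A_2A_3| = √((3)² + (4)²) = √25 = 5
|A_3A_1| = √((-3)² + (4)²) = √25 = 5
Perimeter = 8 + 5 + 5 = 18.

18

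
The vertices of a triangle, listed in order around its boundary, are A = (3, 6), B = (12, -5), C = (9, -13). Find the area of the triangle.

52.5

Apply the shoelace (surveyor's) formula: 2A = Σ (x_i·y_{i+1} − x_{i+1}·y_i), indices taken mod 3.
A→B: (3)(-5) − (12)(6) = -87
B→C: (12)(-13) − (9)(-5) = -111
C→A: (9)(6) − (3)(-13) = 93
Σ = -105
Area = |Σ|/2 = 52.5.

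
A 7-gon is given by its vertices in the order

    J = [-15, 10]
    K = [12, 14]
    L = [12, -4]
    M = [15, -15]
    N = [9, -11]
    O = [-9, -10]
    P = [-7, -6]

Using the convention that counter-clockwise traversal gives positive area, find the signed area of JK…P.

J→K: (-15)(14) − (12)(10) = -330
K→L: (12)(-4) − (12)(14) = -216
L→M: (12)(-15) − (15)(-4) = -120
M→N: (15)(-11) − (9)(-15) = -30
N→O: (9)(-10) − (-9)(-11) = -189
O→P: (-9)(-6) − (-7)(-10) = -16
P→J: (-7)(10) − (-15)(-6) = -160
Σ = -1061
Signed area = Σ/2 = -530.5 (negative ⇒ clockwise traversal).

-530.5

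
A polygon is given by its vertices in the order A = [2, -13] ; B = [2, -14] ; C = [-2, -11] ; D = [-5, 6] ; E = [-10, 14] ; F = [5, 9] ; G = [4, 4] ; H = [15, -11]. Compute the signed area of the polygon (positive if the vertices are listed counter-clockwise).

Σ = (-2) + (-50) + (-67) + (-10) + (-160) + (-16) + (-104) + (-173) = -582
Signed area = Σ/2 = -291 (negative ⇒ clockwise traversal).

-291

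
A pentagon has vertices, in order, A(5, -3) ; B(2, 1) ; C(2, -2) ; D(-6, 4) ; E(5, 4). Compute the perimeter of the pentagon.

36

|AB| = √((-3)² + (4)²) = √25 = 5
|BC| = √((0)² + (-3)²) = √9 = 3
|CD| = √((-8)² + (6)²) = √100 = 10
|DE| = √((11)² + (0)²) = √121 = 11
|EA| = √((0)² + (-7)²) = √49 = 7
Perimeter = 5 + 3 + 10 + 11 + 7 = 36.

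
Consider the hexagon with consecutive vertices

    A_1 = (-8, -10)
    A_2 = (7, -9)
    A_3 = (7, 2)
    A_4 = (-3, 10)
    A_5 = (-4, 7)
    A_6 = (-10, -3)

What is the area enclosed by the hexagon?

236

Cross-terms: 142, 77, 76, 19, 82, 76  ⇒  Σ = 472
Area = |Σ|/2 = 236.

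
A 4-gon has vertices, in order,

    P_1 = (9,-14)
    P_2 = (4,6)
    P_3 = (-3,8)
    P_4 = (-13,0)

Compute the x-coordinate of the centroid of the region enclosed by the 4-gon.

Apply Gauss's area formula. First the cross-terms c_i = x_i·y_{i+1} − x_{i+1}·y_i:
  110, 50, 104, 182  ⇒  2A = 446, A = 223.
Then Σ (x_i + x_{i+1})·c_i = -912, so x̄ = -912 / (6·223) = -152/223.

-152/223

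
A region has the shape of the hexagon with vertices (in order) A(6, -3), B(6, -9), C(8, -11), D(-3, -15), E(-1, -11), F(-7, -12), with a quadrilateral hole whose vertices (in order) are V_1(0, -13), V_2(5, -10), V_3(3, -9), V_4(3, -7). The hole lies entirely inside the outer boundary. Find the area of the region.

60

Outer boundary:
Apply Gauss's area formula: 2A = Σ (x_i·y_{i+1} − x_{i+1}·y_i), indices taken mod 6.
A→B: (6)(-9) − (6)(-3) = -36
B→C: (6)(-11) − (8)(-9) = 6
C→D: (8)(-15) − (-3)(-11) = -153
D→E: (-3)(-11) − (-1)(-15) = 18
E→F: (-1)(-12) − (-7)(-11) = -65
F→A: (-7)(-3) − (6)(-12) = 93
Σ = -137
Area = |Σ|/2 = 68.5.
Hole:
Cross-terms: 65, -15, 6, -39  ⇒  Σ = 17
Area = |Σ|/2 = 8.5.
Net area = 68.5 − 8.5 = 60.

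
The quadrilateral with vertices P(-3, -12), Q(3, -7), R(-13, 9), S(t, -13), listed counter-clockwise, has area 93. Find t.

-3

The doubled signed area Σ (x_i y_{i+1} − x_{i+1} y_i) is linear in t.
With t=0 it equals 123; the coefficient of t is -21 (from the two edges through S).
So -21·t + 123 = 2·93 = 186 ⇒ t = -3.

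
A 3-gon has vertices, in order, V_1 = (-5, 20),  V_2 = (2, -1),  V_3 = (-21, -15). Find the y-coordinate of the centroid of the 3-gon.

4/3

Apply the shoelace (surveyor's) formula. First the cross-terms c_i = x_i·y_{i+1} − x_{i+1}·y_i:
  -35, -51, -495  ⇒  2A = -581, A = -290.5.
Then Σ (y_i + y_{i+1})·c_i = -2324, so ȳ = -2324 / (6·(-290.5)) = 4/3.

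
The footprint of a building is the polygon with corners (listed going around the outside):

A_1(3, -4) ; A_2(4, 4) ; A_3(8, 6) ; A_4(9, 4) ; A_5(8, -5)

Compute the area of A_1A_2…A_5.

48

Apply the shoelace formula: 2A = Σ (x_i·y_{i+1} − x_{i+1}·y_i), indices taken mod 5.
Σ = (28) + (-8) + (-22) + (-77) + (-17) = -96
Area = |Σ|/2 = 48.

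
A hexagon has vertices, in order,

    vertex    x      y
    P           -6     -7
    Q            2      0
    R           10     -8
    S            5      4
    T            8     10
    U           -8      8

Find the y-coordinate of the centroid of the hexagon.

Apply the shoelace (surveyor's) formula. First the cross-terms c_i = x_i·y_{i+1} − x_{i+1}·y_i:
  14, -16, 80, 18, 144, 104  ⇒  2A = 344, A = 172.
Then Σ (y_i + y_{i+1})·c_i = 2658, so ȳ = 2658 / (6·172) = 443/172.

443/172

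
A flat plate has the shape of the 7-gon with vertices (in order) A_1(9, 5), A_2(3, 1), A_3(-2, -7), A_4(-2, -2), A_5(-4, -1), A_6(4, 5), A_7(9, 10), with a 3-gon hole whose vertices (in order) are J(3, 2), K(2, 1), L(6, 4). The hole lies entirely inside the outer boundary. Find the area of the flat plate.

Outer boundary:
Apply the shoelace (surveyor's) formula: 2A = Σ (x_i·y_{i+1} − x_{i+1}·y_i), indices taken mod 7.
Cross-terms: -6, -19, -10, -6, -16, -5, -45  ⇒  Σ = -107
Area = |Σ|/2 = 53.5.
Hole:
Apply the surveyor's formula: 2A = Σ (x_i·y_{i+1} − x_{i+1}·y_i), indices taken mod 3.
J→K: (3)(1) − (2)(2) = -1
K→L: (2)(4) − (6)(1) = 2
L→J: (6)(2) − (3)(4) = 0
Σ = 1
Area = |Σ|/2 = 0.5.
Net area = 53.5 − 0.5 = 53.

53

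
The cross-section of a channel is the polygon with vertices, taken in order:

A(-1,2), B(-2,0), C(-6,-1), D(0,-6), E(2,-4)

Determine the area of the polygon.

Apply the surveyor's formula: 2A = Σ (x_i·y_{i+1} − x_{i+1}·y_i), indices taken mod 5.
Σ = (4) + (2) + (36) + (12) + (0) = 54
Area = |Σ|/2 = 27.

27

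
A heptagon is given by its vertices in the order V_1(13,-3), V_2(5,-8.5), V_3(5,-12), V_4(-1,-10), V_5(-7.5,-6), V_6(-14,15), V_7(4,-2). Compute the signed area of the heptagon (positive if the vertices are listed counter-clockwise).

-229.25

Apply the surveyor's formula: 2A = Σ (x_i·y_{i+1} − x_{i+1}·y_i), indices taken mod 7.
Σ = (-95.5) + (-17.5) + (-62) + (-69) + (-196.5) + (-32) + (14) = -458.5
Signed area = Σ/2 = -229.25 (negative ⇒ clockwise traversal).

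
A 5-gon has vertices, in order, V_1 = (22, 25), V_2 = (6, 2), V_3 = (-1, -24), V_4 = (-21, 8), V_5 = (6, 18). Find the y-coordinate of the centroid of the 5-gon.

Apply the shoelace formula. First the cross-terms c_i = x_i·y_{i+1} − x_{i+1}·y_i:
  -106, -142, -512, -426, -246  ⇒  2A = -1432, A = -716.
Then Σ (y_i + y_{i+1})·c_i = -13200, so ȳ = -13200 / (6·(-716)) = 550/179.

550/179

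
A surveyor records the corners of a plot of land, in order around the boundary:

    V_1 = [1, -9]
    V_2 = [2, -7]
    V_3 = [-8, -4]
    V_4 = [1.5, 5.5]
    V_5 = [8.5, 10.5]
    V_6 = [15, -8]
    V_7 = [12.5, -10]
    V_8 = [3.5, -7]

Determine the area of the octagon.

237.25

Cross-terms: 11, -64, -38, -31, -225.5, -50, -52.5, -24.5  ⇒  Σ = -474.5
Area = |Σ|/2 = 237.25.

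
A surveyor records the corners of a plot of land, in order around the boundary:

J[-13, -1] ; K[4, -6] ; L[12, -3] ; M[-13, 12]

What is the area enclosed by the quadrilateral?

Apply the shoelace formula: 2A = Σ (x_i·y_{i+1} − x_{i+1}·y_i), indices taken mod 4.
J→K: (-13)(-6) − (4)(-1) = 82
K→L: (4)(-3) − (12)(-6) = 60
L→M: (12)(12) − (-13)(-3) = 105
M→J: (-13)(-1) − (-13)(12) = 169
Σ = 416
Area = |Σ|/2 = 208.

208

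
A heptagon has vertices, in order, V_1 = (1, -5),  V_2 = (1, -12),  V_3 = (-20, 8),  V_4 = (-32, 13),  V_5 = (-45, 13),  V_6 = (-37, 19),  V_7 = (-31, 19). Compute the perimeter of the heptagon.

|V_1V_2| = √((0)² + (-7)²) = √49 = 7
|V_2V_3| = √((-21)² + (20)²) = √841 = 29
|V_3V_4| = √((-12)² + (5)²) = √169 = 13
|V_4V_5| = √((-13)² + (0)²) = √169 = 13
|V_5V_6| = √((8)² + (6)²) = √100 = 10
|V_6V_7| = √((6)² + (0)²) = √36 = 6
|V_7V_1| = √((32)² + (-24)²) = √1600 = 40
Perimeter = 7 + 29 + 13 + 13 + 10 + 6 + 40 = 118.

118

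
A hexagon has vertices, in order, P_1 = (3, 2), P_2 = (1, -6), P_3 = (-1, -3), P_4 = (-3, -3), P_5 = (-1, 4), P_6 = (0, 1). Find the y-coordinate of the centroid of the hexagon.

-28/27

Apply Gauss's area formula. First the cross-terms c_i = x_i·y_{i+1} − x_{i+1}·y_i:
  -20, -9, -6, -15, -1, -3  ⇒  2A = -54, A = -27.
Then Σ (y_i + y_{i+1})·c_i = 168, so ȳ = 168 / (6·(-27)) = -28/27.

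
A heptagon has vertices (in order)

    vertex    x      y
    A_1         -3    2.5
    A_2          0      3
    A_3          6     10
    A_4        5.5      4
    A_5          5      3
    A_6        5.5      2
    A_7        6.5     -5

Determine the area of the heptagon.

53.625

Apply the shoelace formula: 2A = Σ (x_i·y_{i+1} − x_{i+1}·y_i), indices taken mod 7.
Σ = (-9) + (-18) + (-31) + (-3.5) + (-6.5) + (-40.5) + (1.25) = -107.25
Area = |Σ|/2 = 53.625.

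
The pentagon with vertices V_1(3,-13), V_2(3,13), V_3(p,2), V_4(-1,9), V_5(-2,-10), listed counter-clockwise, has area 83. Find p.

The doubled signed area Σ (x_i y_{i+1} − x_{i+1} y_i) is linear in p.
With p=0 it equals 170; the coefficient of p is -4 (from the two edges through V_3).
So -4·p + 170 = 2·83 = 166 ⇒ p = 1.

1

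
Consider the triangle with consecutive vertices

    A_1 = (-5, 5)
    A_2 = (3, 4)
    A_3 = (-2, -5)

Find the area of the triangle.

Apply the shoelace (surveyor's) formula: 2A = Σ (x_i·y_{i+1} − x_{i+1}·y_i), indices taken mod 3.
Σ = (-35) + (-7) + (-35) = -77
Area = |Σ|/2 = 38.5.

38.5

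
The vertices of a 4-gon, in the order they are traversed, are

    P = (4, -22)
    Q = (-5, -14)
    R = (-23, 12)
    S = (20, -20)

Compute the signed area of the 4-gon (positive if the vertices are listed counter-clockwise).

Apply Gauss's area formula: 2A = Σ (x_i·y_{i+1} − x_{i+1}·y_i), indices taken mod 4.
P→Q: (4)(-14) − (-5)(-22) = -166
Q→R: (-5)(12) − (-23)(-14) = -382
R→S: (-23)(-20) − (20)(12) = 220
S→P: (20)(-22) − (4)(-20) = -360
Σ = -688
Signed area = Σ/2 = -344 (negative ⇒ clockwise traversal).

-344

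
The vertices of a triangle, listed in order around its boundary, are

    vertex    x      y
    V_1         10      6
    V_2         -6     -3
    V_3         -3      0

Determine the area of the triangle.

Apply the surveyor's formula: 2A = Σ (x_i·y_{i+1} − x_{i+1}·y_i), indices taken mod 3.
Σ = (6) + (-9) + (-18) = -21
Area = |Σ|/2 = 10.5.

10.5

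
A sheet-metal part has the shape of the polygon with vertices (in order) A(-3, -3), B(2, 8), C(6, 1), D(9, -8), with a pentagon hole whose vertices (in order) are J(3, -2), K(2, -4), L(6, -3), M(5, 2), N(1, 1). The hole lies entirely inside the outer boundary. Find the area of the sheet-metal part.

68.5

Outer boundary:
A→B: (-3)(8) − (2)(-3) = -18
B→C: (2)(1) − (6)(8) = -46
C→D: (6)(-8) − (9)(1) = -57
D→A: (9)(-3) − (-3)(-8) = -51
Σ = -172
Area = |Σ|/2 = 86.
Hole:
Apply the shoelace formula: 2A = Σ (x_i·y_{i+1} − x_{i+1}·y_i), indices taken mod 5.
Σ = (-8) + (18) + (27) + (3) + (-5) = 35
Area = |Σ|/2 = 17.5.
Net area = 86 − 17.5 = 68.5.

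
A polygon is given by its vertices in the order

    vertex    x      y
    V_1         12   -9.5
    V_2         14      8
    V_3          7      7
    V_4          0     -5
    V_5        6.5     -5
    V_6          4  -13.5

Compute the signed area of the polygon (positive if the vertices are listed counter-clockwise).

162.375

V_1→V_2: (12)(8) − (14)(-9.5) = 229
V_2→V_3: (14)(7) − (7)(8) = 42
V_3→V_4: (7)(-5) − (0)(7) = -35
V_4→V_5: (0)(-5) − (6.5)(-5) = 32.5
V_5→V_6: (6.5)(-13.5) − (4)(-5) = -67.75
V_6→V_1: (4)(-9.5) − (12)(-13.5) = 124
Σ = 324.75
Signed area = Σ/2 = 162.375 (positive ⇒ counter-clockwise traversal).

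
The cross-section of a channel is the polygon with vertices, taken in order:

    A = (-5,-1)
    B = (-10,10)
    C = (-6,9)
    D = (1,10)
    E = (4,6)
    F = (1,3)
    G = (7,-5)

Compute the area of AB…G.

Σ = (-60) + (-30) + (-69) + (-34) + (6) + (-26) + (-32) = -245
Area = |Σ|/2 = 122.5.

122.5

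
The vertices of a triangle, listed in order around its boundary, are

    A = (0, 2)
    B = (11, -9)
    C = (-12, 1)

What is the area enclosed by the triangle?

Apply Gauss's area formula: 2A = Σ (x_i·y_{i+1} − x_{i+1}·y_i), indices taken mod 3.
Cross-terms: -22, -97, -24  ⇒  Σ = -143
Area = |Σ|/2 = 71.5.

71.5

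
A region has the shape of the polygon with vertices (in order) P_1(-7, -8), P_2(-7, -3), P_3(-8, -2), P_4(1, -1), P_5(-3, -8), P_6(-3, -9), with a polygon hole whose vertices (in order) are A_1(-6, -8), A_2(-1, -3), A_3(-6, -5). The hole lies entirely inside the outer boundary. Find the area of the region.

Outer boundary:
Σ = (-35) + (-10) + (10) + (-11) + (3) + (-39) = -82
Area = |Σ|/2 = 41.
Hole:
Apply the shoelace (surveyor's) formula: 2A = Σ (x_i·y_{i+1} − x_{i+1}·y_i), indices taken mod 3.
Cross-terms: 10, -13, 18  ⇒  Σ = 15
Area = |Σ|/2 = 7.5.
Net area = 41 − 7.5 = 33.5.

33.5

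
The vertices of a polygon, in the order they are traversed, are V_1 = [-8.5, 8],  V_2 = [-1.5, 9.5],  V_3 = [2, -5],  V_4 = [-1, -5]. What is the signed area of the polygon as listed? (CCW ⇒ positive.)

Apply the shoelace formula: 2A = Σ (x_i·y_{i+1} − x_{i+1}·y_i), indices taken mod 4.
V_1→V_2: (-8.5)(9.5) − (-1.5)(8) = -68.75
V_2→V_3: (-1.5)(-5) − (2)(9.5) = -11.5
V_3→V_4: (2)(-5) − (-1)(-5) = -15
V_4→V_1: (-1)(8) − (-8.5)(-5) = -50.5
Σ = -145.75
Signed area = Σ/2 = -72.875 (negative ⇒ clockwise traversal).

-72.875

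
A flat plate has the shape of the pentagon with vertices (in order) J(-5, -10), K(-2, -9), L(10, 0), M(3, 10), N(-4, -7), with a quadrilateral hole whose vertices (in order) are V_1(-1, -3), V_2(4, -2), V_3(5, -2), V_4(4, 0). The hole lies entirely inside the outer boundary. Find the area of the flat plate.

Outer boundary:
J→K: (-5)(-9) − (-2)(-10) = 25
K→L: (-2)(0) − (10)(-9) = 90
L→M: (10)(10) − (3)(0) = 100
M→N: (3)(-7) − (-4)(10) = 19
N→J: (-4)(-10) − (-5)(-7) = 5
Σ = 239
Area = |Σ|/2 = 119.5.
Hole:
Apply the surveyor's formula: 2A = Σ (x_i·y_{i+1} − x_{i+1}·y_i), indices taken mod 4.
Cross-terms: 14, 2, 8, -12  ⇒  Σ = 12
Area = |Σ|/2 = 6.
Net area = 119.5 − 6 = 113.5.

113.5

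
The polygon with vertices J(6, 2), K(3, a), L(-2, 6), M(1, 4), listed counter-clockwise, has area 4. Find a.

4

Write out the shoelace sum; only the two edges meeting at K involve a:
2·Area = [(6·a − 3·2) + (3·6 − (-2)·a)] + -36
       = 8·a + -24 = 8
⇒ a = 4.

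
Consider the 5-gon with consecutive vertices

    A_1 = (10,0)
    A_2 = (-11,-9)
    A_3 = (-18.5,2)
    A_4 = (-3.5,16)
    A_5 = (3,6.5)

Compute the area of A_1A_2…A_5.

Σ = (-90) + (-188.5) + (-289) + (-70.75) + (-65) = -703.25
Area = |Σ|/2 = 351.625.

351.625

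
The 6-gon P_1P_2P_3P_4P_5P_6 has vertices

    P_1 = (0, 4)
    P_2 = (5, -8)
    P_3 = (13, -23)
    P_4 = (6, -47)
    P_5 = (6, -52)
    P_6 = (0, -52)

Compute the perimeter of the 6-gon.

|P_1P_2| = √((5)² + (-12)²) = √169 = 13
|P_2P_3| = √((8)² + (-15)²) = √289 = 17
|P_3P_4| = √((-7)² + (-24)²) = √625 = 25
|P_4P_5| = √((0)² + (-5)²) = √25 = 5
|P_5P_6| = √((-6)² + (0)²) = √36 = 6
|P_6P_1| = √((0)² + (56)²) = √3136 = 56
Perimeter = 13 + 17 + 25 + 5 + 6 + 56 = 122.

122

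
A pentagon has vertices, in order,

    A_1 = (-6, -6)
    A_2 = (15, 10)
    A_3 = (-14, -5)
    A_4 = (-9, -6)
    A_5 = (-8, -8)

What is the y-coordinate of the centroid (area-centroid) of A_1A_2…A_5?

-160/237

Apply the shoelace formula. First the cross-terms c_i = x_i·y_{i+1} − x_{i+1}·y_i:
  30, 65, 39, 24, 0  ⇒  2A = 158, A = 79.
Then Σ (y_i + y_{i+1})·c_i = -320, so ȳ = -320 / (6·79) = -160/237.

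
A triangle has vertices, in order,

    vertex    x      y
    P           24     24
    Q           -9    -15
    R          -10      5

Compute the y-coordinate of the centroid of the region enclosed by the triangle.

Apply the shoelace formula. First the cross-terms c_i = x_i·y_{i+1} − x_{i+1}·y_i:
  -144, -195, -360  ⇒  2A = -699, A = -349.5.
Then Σ (y_i + y_{i+1})·c_i = -9786, so ȳ = -9786 / (6·(-349.5)) = 14/3.

14/3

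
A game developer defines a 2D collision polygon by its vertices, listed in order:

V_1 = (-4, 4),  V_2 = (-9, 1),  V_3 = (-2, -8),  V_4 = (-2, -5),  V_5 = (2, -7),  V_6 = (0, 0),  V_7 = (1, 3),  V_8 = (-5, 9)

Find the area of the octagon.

V_1→V_2: (-4)(1) − (-9)(4) = 32
V_2→V_3: (-9)(-8) − (-2)(1) = 74
V_3→V_4: (-2)(-5) − (-2)(-8) = -6
V_4→V_5: (-2)(-7) − (2)(-5) = 24
V_5→V_6: (2)(0) − (0)(-7) = 0
V_6→V_7: (0)(3) − (1)(0) = 0
V_7→V_8: (1)(9) − (-5)(3) = 24
V_8→V_1: (-5)(4) − (-4)(9) = 16
Σ = 164
Area = |Σ|/2 = 82.

82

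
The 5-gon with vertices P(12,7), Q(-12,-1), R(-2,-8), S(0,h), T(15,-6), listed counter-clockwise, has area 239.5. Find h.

The doubled signed area Σ (x_i y_{i+1} − x_{i+1} y_i) is linear in h.
With h=0 it equals 343; the coefficient of h is -17 (from the two edges through S).
So -17·h + 343 = 2·239.5 = 479 ⇒ h = -8.

-8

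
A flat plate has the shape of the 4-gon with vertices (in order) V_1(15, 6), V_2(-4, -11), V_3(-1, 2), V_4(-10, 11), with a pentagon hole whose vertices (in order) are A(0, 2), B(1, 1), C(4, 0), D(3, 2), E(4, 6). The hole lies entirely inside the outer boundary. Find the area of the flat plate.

178

Outer boundary:
Apply the shoelace formula: 2A = Σ (x_i·y_{i+1} − x_{i+1}·y_i), indices taken mod 4.
Σ = (-141) + (-19) + (9) + (-225) = -376
Area = |Σ|/2 = 188.
Hole:
A→B: (0)(1) − (1)(2) = -2
B→C: (1)(0) − (4)(1) = -4
C→D: (4)(2) − (3)(0) = 8
D→E: (3)(6) − (4)(2) = 10
E→A: (4)(2) − (0)(6) = 8
Σ = 20
Area = |Σ|/2 = 10.
Net area = 188 − 10 = 178.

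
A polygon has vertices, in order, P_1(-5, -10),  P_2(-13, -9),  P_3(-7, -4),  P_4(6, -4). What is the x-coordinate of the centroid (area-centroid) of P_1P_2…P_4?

Apply Gauss's area formula. First the cross-terms c_i = x_i·y_{i+1} − x_{i+1}·y_i:
  -85, -11, 52, -80  ⇒  2A = -124, A = -62.
Then Σ (x_i + x_{i+1})·c_i = 1618, so x̄ = 1618 / (6·(-62)) = -809/186.

-809/186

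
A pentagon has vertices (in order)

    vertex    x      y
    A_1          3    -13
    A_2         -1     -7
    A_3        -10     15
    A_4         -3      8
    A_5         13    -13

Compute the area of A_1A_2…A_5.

Apply Gauss's area formula: 2A = Σ (x_i·y_{i+1} − x_{i+1}·y_i), indices taken mod 5.
A_1→A_2: (3)(-7) − (-1)(-13) = -34
A_2→A_3: (-1)(15) − (-10)(-7) = -85
A_3→A_4: (-10)(8) − (-3)(15) = -35
A_4→A_5: (-3)(-13) − (13)(8) = -65
A_5→A_1: (13)(-13) − (3)(-13) = -130
Σ = -349
Area = |Σ|/2 = 174.5.

174.5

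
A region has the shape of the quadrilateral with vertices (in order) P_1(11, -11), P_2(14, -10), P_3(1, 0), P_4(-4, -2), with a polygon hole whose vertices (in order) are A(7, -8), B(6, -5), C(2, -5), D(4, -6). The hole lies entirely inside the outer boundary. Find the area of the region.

Outer boundary:
Cross-terms: 44, 10, -2, 66  ⇒  Σ = 118
Area = |Σ|/2 = 59.
Hole:
Apply the surveyor's formula: 2A = Σ (x_i·y_{i+1} − x_{i+1}·y_i), indices taken mod 4.
Cross-terms: 13, -20, 8, 10  ⇒  Σ = 11
Area = |Σ|/2 = 5.5.
Net area = 59 − 5.5 = 53.5.

53.5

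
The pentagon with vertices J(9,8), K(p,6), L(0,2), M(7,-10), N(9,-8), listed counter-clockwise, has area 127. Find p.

-6

Write out the shoelace sum; only the two edges meeting at K involve p:
2·Area = [(9·6 − p·8) + (p·2 − 0·6)] + 164
       = -6·p + 218 = 254
⇒ p = -6.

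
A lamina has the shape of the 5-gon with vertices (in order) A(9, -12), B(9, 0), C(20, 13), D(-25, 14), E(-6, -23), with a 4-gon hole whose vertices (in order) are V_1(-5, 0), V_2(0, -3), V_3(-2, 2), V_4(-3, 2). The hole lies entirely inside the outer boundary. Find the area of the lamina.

Outer boundary:
Apply the shoelace formula: 2A = Σ (x_i·y_{i+1} − x_{i+1}·y_i), indices taken mod 5.
Σ = (108) + (117) + (605) + (659) + (279) = 1768
Area = |Σ|/2 = 884.
Hole:
Apply the shoelace (surveyor's) formula: 2A = Σ (x_i·y_{i+1} − x_{i+1}·y_i), indices taken mod 4.
Cross-terms: 15, -6, 2, 10  ⇒  Σ = 21
Area = |Σ|/2 = 10.5.
Net area = 884 − 10.5 = 873.5.

873.5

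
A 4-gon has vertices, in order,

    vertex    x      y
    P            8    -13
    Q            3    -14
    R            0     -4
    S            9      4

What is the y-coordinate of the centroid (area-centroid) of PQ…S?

-196/33

Apply the shoelace formula. First the cross-terms c_i = x_i·y_{i+1} − x_{i+1}·y_i:
  -73, -12, 36, -149  ⇒  2A = -198, A = -99.
Then Σ (y_i + y_{i+1})·c_i = 3528, so ȳ = 3528 / (6·(-99)) = -196/33.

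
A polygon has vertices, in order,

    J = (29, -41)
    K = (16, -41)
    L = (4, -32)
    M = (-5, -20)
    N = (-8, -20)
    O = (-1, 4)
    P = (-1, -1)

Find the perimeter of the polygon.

126

|JK| = √((-13)² + (0)²) = √169 = 13
|KL| = √((-12)² + (9)²) = √225 = 15
|LM| = √((-9)² + (12)²) = √225 = 15
|MN| = √((-3)² + (0)²) = √9 = 3
|NO| = √((7)² + (24)²) = √625 = 25
|OP| = √((0)² + (-5)²) = √25 = 5
|PJ| = √((30)² + (-40)²) = √2500 = 50
Perimeter = 13 + 15 + 15 + 3 + 25 + 5 + 50 = 126.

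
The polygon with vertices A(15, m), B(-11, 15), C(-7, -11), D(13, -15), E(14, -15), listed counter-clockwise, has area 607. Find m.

11

Write out the shoelace sum; only the two edges meeting at A involve m:
2·Area = [(14·m − 15·(-15)) + (15·15 − (-11)·m)] + 489
       = 25·m + 939 = 1214
⇒ m = 11.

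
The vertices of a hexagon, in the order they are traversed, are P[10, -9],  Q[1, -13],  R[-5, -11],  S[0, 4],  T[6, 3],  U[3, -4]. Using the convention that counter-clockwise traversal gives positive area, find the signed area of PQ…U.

Σ = (-121) + (-76) + (-20) + (-24) + (-33) + (13) = -261
Signed area = Σ/2 = -130.5 (negative ⇒ clockwise traversal).

-130.5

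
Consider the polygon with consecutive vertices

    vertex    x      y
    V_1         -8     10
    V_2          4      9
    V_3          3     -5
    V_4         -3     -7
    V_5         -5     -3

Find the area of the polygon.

Apply the surveyor's formula: 2A = Σ (x_i·y_{i+1} − x_{i+1}·y_i), indices taken mod 5.
V_1→V_2: (-8)(9) − (4)(10) = -112
V_2→V_3: (4)(-5) − (3)(9) = -47
V_3→V_4: (3)(-7) − (-3)(-5) = -36
V_4→V_5: (-3)(-3) − (-5)(-7) = -26
V_5→V_1: (-5)(10) − (-8)(-3) = -74
Σ = -295
Area = |Σ|/2 = 147.5.

147.5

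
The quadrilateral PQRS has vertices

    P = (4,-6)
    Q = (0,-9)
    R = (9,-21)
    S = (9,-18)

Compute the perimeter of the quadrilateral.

|PQ| = √((-4)² + (-3)²) = √25 = 5
|QR| = √((9)² + (-12)²) = √225 = 15
|RS| = √((0)² + (3)²) = √9 = 3
|SP| = √((-5)² + (12)²) = √169 = 13
Perimeter = 5 + 15 + 3 + 13 = 36.

36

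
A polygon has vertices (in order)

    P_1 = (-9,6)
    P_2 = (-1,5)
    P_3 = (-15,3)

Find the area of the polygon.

15

Apply Gauss's area formula: 2A = Σ (x_i·y_{i+1} − x_{i+1}·y_i), indices taken mod 3.
Σ = (-39) + (72) + (-63) = -30
Area = |Σ|/2 = 15.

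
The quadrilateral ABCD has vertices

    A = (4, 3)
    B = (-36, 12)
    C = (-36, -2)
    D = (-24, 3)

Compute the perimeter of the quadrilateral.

|AB| = √((-40)² + (9)²) = √1681 = 41
|BC| = √((0)² + (-14)²) = √196 = 14
|CD| = √((12)² + (5)²) = √169 = 13
|DA| = √((28)² + (0)²) = √784 = 28
Perimeter = 41 + 14 + 13 + 28 = 96.

96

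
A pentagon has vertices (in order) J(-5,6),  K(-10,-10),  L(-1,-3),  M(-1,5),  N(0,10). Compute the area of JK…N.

81

Apply the surveyor's formula: 2A = Σ (x_i·y_{i+1} − x_{i+1}·y_i), indices taken mod 5.
Σ = (110) + (20) + (-8) + (-10) + (50) = 162
Area = |Σ|/2 = 81.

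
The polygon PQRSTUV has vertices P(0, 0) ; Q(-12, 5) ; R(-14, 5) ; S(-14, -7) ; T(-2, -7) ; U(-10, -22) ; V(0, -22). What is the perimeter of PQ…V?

88

|PQ| = √((-12)² + (5)²) = √169 = 13
|QR| = √((-2)² + (0)²) = √4 = 2
|RS| = √((0)² + (-12)²) = √144 = 12
|ST| = √((12)² + (0)²) = √144 = 12
|TU| = √((-8)² + (-15)²) = √289 = 17
|UV| = √((10)² + (0)²) = √100 = 10
|VP| = √((0)² + (22)²) = √484 = 22
Perimeter = 13 + 2 + 12 + 12 + 17 + 10 + 22 = 88.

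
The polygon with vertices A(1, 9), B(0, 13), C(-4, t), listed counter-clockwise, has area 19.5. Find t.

The doubled signed area Σ (x_i y_{i+1} − x_{i+1} y_i) is linear in t.
With t=0 it equals 29; the coefficient of t is -1 (from the two edges through C).
So -1·t + 29 = 2·19.5 = 39 ⇒ t = -10.

-10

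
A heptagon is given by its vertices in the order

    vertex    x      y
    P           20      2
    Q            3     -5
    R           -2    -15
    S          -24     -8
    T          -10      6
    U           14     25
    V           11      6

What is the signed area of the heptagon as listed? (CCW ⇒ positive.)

-676

Apply the surveyor's formula: 2A = Σ (x_i·y_{i+1} − x_{i+1}·y_i), indices taken mod 7.
Σ = (-106) + (-55) + (-344) + (-224) + (-334) + (-191) + (-98) = -1352
Signed area = Σ/2 = -676 (negative ⇒ clockwise traversal).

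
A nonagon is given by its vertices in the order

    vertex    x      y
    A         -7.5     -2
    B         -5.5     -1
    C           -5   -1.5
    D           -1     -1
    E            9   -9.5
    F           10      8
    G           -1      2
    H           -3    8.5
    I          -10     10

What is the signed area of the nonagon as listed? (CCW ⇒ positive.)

182.125

A→B: (-7.5)(-1) − (-5.5)(-2) = -3.5
B→C: (-5.5)(-1.5) − (-5)(-1) = 3.25
C→D: (-5)(-1) − (-1)(-1.5) = 3.5
D→E: (-1)(-9.5) − (9)(-1) = 18.5
E→F: (9)(8) − (10)(-9.5) = 167
F→G: (10)(2) − (-1)(8) = 28
G→H: (-1)(8.5) − (-3)(2) = -2.5
H→I: (-3)(10) − (-10)(8.5) = 55
I→A: (-10)(-2) − (-7.5)(10) = 95
Σ = 364.25
Signed area = Σ/2 = 182.125 (positive ⇒ counter-clockwise traversal).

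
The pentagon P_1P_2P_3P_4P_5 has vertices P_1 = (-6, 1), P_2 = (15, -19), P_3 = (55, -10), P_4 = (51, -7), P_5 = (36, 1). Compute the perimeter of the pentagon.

|P_1P_2| = √((21)² + (-20)²) = √841 = 29
|P_2P_3| = √((40)² + (9)²) = √1681 = 41
|P_3P_4| = √((-4)² + (3)²) = √25 = 5
|P_4P_5| = √((-15)² + (8)²) = √289 = 17
|P_5P_1| = √((-42)² + (0)²) = √1764 = 42
Perimeter = 29 + 41 + 5 + 17 + 42 = 134.

134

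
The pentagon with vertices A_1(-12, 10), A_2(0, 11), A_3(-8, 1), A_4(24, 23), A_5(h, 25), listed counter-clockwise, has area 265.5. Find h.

9

The doubled signed area Σ (x_i y_{i+1} − x_{i+1} y_i) is linear in h.
With h=0 it equals 648; the coefficient of h is -13 (from the two edges through A_5).
So -13·h + 648 = 2·265.5 = 531 ⇒ h = 9.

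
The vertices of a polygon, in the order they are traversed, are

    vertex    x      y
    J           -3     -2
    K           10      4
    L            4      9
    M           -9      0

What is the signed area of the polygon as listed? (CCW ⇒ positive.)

90.5

Apply the shoelace (surveyor's) formula: 2A = Σ (x_i·y_{i+1} − x_{i+1}·y_i), indices taken mod 4.
J→K: (-3)(4) − (10)(-2) = 8
K→L: (10)(9) − (4)(4) = 74
L→M: (4)(0) − (-9)(9) = 81
M→J: (-9)(-2) − (-3)(0) = 18
Σ = 181
Signed area = Σ/2 = 90.5 (positive ⇒ counter-clockwise traversal).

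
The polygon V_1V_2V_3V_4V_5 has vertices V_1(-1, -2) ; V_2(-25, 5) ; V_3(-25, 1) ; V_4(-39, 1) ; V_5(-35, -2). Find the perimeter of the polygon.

|V_1V_2| = √((-24)² + (7)²) = √625 = 25
|V_2V_3| = √((0)² + (-4)²) = √16 = 4
|V_3V_4| = √((-14)² + (0)²) = √196 = 14
|V_4V_5| = √((4)² + (-3)²) = √25 = 5
|V_5V_1| = √((34)² + (0)²) = √1156 = 34
Perimeter = 25 + 4 + 14 + 5 + 34 = 82.

82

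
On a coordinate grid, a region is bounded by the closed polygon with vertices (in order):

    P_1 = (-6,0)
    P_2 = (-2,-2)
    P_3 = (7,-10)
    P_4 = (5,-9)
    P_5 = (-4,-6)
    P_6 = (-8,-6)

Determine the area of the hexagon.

Σ = (12) + (34) + (-13) + (-66) + (-24) + (-36) = -93
Area = |Σ|/2 = 46.5.

46.5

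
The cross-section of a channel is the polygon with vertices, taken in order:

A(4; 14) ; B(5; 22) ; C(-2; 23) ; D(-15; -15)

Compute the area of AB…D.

201

Σ = (18) + (159) + (375) + (-150) = 402
Area = |Σ|/2 = 201.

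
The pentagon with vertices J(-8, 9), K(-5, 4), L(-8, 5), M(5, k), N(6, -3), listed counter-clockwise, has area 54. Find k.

Write out the shoelace sum; only the two edges meeting at M involve k:
2·Area = [((-8)·k − 5·5) + (5·(-3) − 6·k)] + 50
       = -14·k + 10 = 108
⇒ k = -7.

-7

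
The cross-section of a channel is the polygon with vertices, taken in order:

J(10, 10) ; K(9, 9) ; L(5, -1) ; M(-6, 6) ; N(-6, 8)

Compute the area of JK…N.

Σ = (0) + (-54) + (24) + (-12) + (-140) = -182
Area = |Σ|/2 = 91.

91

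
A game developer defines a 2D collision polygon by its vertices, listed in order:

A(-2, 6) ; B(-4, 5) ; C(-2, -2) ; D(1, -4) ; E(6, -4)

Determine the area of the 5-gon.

Apply Gauss's area formula: 2A = Σ (x_i·y_{i+1} − x_{i+1}·y_i), indices taken mod 5.
Cross-terms: 14, 18, 10, 20, 28  ⇒  Σ = 90
Area = |Σ|/2 = 45.

45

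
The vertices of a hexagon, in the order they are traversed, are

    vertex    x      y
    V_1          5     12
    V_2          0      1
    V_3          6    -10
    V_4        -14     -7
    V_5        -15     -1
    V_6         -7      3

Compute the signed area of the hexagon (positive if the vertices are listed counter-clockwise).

-212.5

Apply the surveyor's formula: 2A = Σ (x_i·y_{i+1} − x_{i+1}·y_i), indices taken mod 6.
Cross-terms: 5, -6, -182, -91, -52, -99  ⇒  Σ = -425
Signed area = Σ/2 = -212.5 (negative ⇒ clockwise traversal).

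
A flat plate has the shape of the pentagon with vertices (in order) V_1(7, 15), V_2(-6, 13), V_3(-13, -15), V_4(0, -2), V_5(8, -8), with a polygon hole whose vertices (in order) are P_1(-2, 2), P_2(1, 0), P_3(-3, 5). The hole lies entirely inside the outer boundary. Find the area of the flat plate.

Outer boundary:
Apply the shoelace formula: 2A = Σ (x_i·y_{i+1} − x_{i+1}·y_i), indices taken mod 5.
Σ = (181) + (259) + (26) + (16) + (176) = 658
Area = |Σ|/2 = 329.
Hole:
Cross-terms: -2, 5, 4  ⇒  Σ = 7
Area = |Σ|/2 = 3.5.
Net area = 329 − 3.5 = 325.5.

325.5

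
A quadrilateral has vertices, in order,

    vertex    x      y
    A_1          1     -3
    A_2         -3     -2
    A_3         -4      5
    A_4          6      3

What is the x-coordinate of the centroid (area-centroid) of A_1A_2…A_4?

16/97

Apply Gauss's area formula. First the cross-terms c_i = x_i·y_{i+1} − x_{i+1}·y_i:
  -11, -23, -42, -21  ⇒  2A = -97, A = -48.5.
Then Σ (x_i + x_{i+1})·c_i = -48, so x̄ = -48 / (6·(-48.5)) = 16/97.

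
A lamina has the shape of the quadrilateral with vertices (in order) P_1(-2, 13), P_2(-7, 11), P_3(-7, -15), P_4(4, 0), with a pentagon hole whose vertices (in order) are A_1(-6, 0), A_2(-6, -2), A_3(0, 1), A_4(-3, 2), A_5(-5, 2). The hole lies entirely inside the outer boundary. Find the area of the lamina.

169

Outer boundary:
Apply the shoelace formula: 2A = Σ (x_i·y_{i+1} − x_{i+1}·y_i), indices taken mod 4.
Cross-terms: 69, 182, 60, 52  ⇒  Σ = 363
Area = |Σ|/2 = 181.5.
Hole:
A_1→A_2: (-6)(-2) − (-6)(0) = 12
A_2→A_3: (-6)(1) − (0)(-2) = -6
A_3→A_4: (0)(2) − (-3)(1) = 3
A_4→A_5: (-3)(2) − (-5)(2) = 4
A_5→A_1: (-5)(0) − (-6)(2) = 12
Σ = 25
Area = |Σ|/2 = 12.5.
Net area = 181.5 − 12.5 = 169.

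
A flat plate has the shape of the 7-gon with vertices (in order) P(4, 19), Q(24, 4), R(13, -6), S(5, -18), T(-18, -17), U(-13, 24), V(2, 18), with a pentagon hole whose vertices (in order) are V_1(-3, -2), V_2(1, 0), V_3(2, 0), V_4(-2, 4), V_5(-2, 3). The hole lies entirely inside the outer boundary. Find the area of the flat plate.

1096.5

Outer boundary:
Apply the shoelace formula: 2A = Σ (x_i·y_{i+1} − x_{i+1}·y_i), indices taken mod 7.
Cross-terms: -440, -196, -204, -409, -653, -282, -34  ⇒  Σ = -2218
Area = |Σ|/2 = 1109.
Hole:
Σ = (2) + (0) + (8) + (2) + (13) = 25
Area = |Σ|/2 = 12.5.
Net area = 1109 − 12.5 = 1096.5.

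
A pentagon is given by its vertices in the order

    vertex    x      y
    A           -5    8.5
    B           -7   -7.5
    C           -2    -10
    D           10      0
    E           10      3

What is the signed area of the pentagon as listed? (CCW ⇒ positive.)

Apply the surveyor's formula: 2A = Σ (x_i·y_{i+1} − x_{i+1}·y_i), indices taken mod 5.
Σ = (97) + (55) + (100) + (30) + (100) = 382
Signed area = Σ/2 = 191 (positive ⇒ counter-clockwise traversal).

191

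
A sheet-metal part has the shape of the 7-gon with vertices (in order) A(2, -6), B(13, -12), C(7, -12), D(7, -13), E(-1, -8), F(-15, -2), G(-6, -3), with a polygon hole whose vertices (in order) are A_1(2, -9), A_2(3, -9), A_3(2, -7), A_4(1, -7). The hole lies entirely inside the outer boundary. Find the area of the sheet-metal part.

66.5

Outer boundary:
Σ = (54) + (-72) + (-7) + (-69) + (-118) + (33) + (42) = -137
Area = |Σ|/2 = 68.5.
Hole:
Apply the shoelace (surveyor's) formula: 2A = Σ (x_i·y_{i+1} − x_{i+1}·y_i), indices taken mod 4.
Σ = (9) + (-3) + (-7) + (5) = 4
Area = |Σ|/2 = 2.
Net area = 68.5 − 2 = 66.5.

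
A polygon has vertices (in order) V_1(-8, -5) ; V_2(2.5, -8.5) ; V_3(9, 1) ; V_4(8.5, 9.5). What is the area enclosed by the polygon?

Apply the shoelace (surveyor's) formula: 2A = Σ (x_i·y_{i+1} − x_{i+1}·y_i), indices taken mod 4.
V_1→V_2: (-8)(-8.5) − (2.5)(-5) = 80.5
V_2→V_3: (2.5)(1) − (9)(-8.5) = 79
V_3→V_4: (9)(9.5) − (8.5)(1) = 77
V_4→V_1: (8.5)(-5) − (-8)(9.5) = 33.5
Σ = 270
Area = |Σ|/2 = 135.

135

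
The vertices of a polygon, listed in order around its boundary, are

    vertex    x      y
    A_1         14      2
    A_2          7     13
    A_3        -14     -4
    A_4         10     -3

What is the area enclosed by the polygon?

Apply the surveyor's formula: 2A = Σ (x_i·y_{i+1} − x_{i+1}·y_i), indices taken mod 4.
Σ = (168) + (154) + (82) + (62) = 466
Area = |Σ|/2 = 233.

233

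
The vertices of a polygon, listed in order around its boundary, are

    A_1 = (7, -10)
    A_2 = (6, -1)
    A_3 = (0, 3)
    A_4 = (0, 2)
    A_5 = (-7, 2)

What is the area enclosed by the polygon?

70.5

Apply the shoelace (surveyor's) formula: 2A = Σ (x_i·y_{i+1} − x_{i+1}·y_i), indices taken mod 5.
Cross-terms: 53, 18, 0, 14, 56  ⇒  Σ = 141
Area = |Σ|/2 = 70.5.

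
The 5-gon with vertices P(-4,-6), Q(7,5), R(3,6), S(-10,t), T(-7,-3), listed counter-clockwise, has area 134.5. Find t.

The doubled signed area Σ (x_i y_{i+1} − x_{i+1} y_i) is linear in t.
With t=0 it equals 169; the coefficient of t is 10 (from the two edges through S).
So 10·t + 169 = 2·134.5 = 269 ⇒ t = 10.

10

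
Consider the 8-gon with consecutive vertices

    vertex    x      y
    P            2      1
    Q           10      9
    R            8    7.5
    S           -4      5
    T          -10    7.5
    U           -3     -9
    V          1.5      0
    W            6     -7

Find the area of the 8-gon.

118.25

P→Q: (2)(9) − (10)(1) = 8
Q→R: (10)(7.5) − (8)(9) = 3
R→S: (8)(5) − (-4)(7.5) = 70
S→T: (-4)(7.5) − (-10)(5) = 20
T→U: (-10)(-9) − (-3)(7.5) = 112.5
U→V: (-3)(0) − (1.5)(-9) = 13.5
V→W: (1.5)(-7) − (6)(0) = -10.5
W→P: (6)(1) − (2)(-7) = 20
Σ = 236.5
Area = |Σ|/2 = 118.25.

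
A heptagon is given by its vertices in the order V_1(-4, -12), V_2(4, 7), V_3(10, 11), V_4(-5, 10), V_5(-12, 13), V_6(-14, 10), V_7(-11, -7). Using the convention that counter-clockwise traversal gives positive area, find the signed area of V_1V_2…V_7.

289

Cross-terms: 20, -26, 155, 55, 62, 208, 104  ⇒  Σ = 578
Signed area = Σ/2 = 289 (positive ⇒ counter-clockwise traversal).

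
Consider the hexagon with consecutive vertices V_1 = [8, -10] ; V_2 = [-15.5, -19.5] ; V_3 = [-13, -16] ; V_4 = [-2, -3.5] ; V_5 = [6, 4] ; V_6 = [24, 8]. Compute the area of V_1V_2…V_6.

Apply the shoelace (surveyor's) formula: 2A = Σ (x_i·y_{i+1} − x_{i+1}·y_i), indices taken mod 6.
Cross-terms: -311, -5.5, 13.5, 13, -48, -304  ⇒  Σ = -642
Area = |Σ|/2 = 321.

321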